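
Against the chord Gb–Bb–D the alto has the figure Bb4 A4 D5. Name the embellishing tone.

A4 is an escape tone.

The harmony at that moment is Gb augmented triad (Gb, Bb, D); A4 is not a chord tone.
It is approached by step down from Bb4 and left by leap up to D5.
Step in, leap out — an escape tone.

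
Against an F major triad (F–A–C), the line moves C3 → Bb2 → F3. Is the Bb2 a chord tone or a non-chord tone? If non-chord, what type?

The harmony at that moment is F major triad (F, A, C); Bb2 is not a chord tone.
It is approached by step down from C3 and left by leap up to F3.
Step in, leap out — an escape tone.

Non-chord tone — an escape tone.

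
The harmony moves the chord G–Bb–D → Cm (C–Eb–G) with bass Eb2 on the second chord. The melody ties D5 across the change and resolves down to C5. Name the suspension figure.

7–6 suspension.

At the second chord the bass is Eb2. The suspended D5 lies a seventh above the bass; after resolving down by step to C5, the interval above the bass becomes a sixth.
Suspension figures are named by those two intervals: 7–6.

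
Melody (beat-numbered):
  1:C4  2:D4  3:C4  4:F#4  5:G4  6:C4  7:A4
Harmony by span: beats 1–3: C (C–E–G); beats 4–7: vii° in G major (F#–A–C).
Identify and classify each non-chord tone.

The harmony at that moment is C major triad (C, E, G); D4 is not a chord tone.
It is approached by step up from C4 and left by step down to C4.
Step away and step back to the same note — a neighbor tone (upper neighbor).
The harmony at that moment is F# diminished triad (F#, A, C); G4 is not a chord tone.
It is approached by step up from F#4 and left by leap down to C4.
Step in, leap out — an escape tone.

D4 (beat 2) — neighbor tone; G4 (beat 5) — escape tone.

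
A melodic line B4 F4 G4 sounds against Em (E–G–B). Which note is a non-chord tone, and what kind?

The harmony at that moment is E minor triad (E, G, B); F4 is not a chord tone.
It is approached by leap down from B4 and left by step up to G4.
Leap in, step out — an appoggiatura.

F4 is an appoggiatura.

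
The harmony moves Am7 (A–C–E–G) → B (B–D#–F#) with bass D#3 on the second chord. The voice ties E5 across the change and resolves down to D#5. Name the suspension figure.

9–8 suspension.

At the second chord the bass is D#3. The suspended E5 lies a ninth above the bass; after resolving down by step to D#5, the interval above the bass becomes an octave.
Suspension figures are named by those two intervals: 9–8.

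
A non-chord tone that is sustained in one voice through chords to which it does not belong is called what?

Pedal tone.

Approach: none. Departure: none — a single pitch is sustained while the chords change around it, passing through harmonies that do not contain it.
No melodic motion at all; the dissonance is created entirely by the moving harmonies against the stationary note — a pedal tone (pedal point).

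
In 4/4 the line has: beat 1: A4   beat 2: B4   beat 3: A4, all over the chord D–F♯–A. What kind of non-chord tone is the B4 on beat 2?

Upper neighbor tone.

The harmony at that moment is D major triad (D, F♯, A); B4 is not a chord tone.
It is approached by step up from A4 and left by step down to A4.
Step away and step back to the same note — a neighbor tone (upper neighbor).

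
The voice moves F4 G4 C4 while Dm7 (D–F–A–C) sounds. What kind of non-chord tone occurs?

The harmony at that moment is D minor seventh chord (D, F, A, C); G4 is not a chord tone.
It is approached by step up from F4 and left by leap down to C4.
Step in, leap out — an escape tone.

G4 is an escape tone.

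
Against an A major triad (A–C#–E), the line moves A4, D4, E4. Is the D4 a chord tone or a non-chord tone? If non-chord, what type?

Non-chord tone — an appoggiatura.

The harmony at that moment is A major triad (A, C#, E); D4 is not a chord tone.
It is approached by leap down from A4 and left by step up to E4.
Leap in, step out — an appoggiatura.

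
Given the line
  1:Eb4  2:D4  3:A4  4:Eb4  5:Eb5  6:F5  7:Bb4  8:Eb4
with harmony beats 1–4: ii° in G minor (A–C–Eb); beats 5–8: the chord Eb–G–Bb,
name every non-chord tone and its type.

D4 (beat 2) — escape tone; F5 (beat 6) — escape tone.

The harmony at that moment is A diminished triad (A, C, Eb); D4 is not a chord tone.
It is approached by step down from Eb4 and left by leap up to A4.
Step in, leap out — an escape tone.
The harmony at that moment is Eb major triad (Eb, G, Bb); F5 is not a chord tone.
It is approached by step up from Eb5 and left by leap down to Bb4.
Step in, leap out — an escape tone.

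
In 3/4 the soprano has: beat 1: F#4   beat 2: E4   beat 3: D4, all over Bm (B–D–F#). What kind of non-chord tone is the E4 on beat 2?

Passing tone.

The harmony at that moment is B minor triad (B, D, F#); E4 is not a chord tone.
It is approached by step down from F#4 and left by step down to D4.
Step in, step out in the same direction — a passing tone.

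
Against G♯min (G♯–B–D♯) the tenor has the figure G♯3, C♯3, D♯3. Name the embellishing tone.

The harmony at that moment is G♯ minor triad (G♯, B, D♯); C♯3 is not a chord tone.
It is approached by leap down from G♯3 and left by step up to D♯3.
Leap in, step out — an appoggiatura.

C♯3 is an appoggiatura.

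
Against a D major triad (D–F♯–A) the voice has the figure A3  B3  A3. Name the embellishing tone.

The harmony at that moment is D major triad (D, F♯, A); B3 is not a chord tone.
It is approached by step up from A3 and left by step down to A3.
Step away and step back to the same note — a neighbor tone (upper neighbor).

B3 is a neighbor tone.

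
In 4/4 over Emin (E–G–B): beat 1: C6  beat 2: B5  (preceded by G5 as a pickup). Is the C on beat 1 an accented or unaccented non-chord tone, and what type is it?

The harmony at that moment is E minor triad (E, G, B); C6 is not a chord tone.
It is approached by leap up from G5 and left by step down to B5.
Leap in, step out — an appoggiatura.
It falls on the downbeat, so it is accented.

Accented appoggiatura.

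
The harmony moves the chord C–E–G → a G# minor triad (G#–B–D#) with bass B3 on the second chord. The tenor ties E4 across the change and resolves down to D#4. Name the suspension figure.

At the second chord the bass is B3. The suspended E4 lies a fourth above the bass; after resolving down by step to D#4, the interval above the bass becomes a third.
Suspension figures are named by those two intervals: 4–3.

4–3 suspension.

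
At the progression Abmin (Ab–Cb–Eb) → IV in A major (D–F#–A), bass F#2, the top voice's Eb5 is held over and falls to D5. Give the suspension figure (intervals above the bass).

At the second chord the bass is F#2. The suspended Eb5 lies a seventh above the bass; after resolving down by step to D5, the interval above the bass becomes a sixth.
Suspension figures are named by those two intervals: 7–6.

7–6 suspension.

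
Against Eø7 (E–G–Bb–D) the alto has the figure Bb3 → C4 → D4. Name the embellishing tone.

The harmony at that moment is E half-diminished seventh chord (E, G, Bb, D); C4 is not a chord tone.
It is approached by step up from Bb3 and left by step up to D4.
Step in, step out in the same direction — a passing tone.

C4 is a passing tone.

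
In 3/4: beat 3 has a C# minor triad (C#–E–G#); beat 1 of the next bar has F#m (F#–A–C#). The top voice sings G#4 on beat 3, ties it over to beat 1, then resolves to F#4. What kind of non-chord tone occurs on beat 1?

The harmony at that moment is F# minor triad (F#, A, C#); G#4 is not a chord tone.
It is held over (the same pitch as the preceding G#4) and left by step down to F#4.
Held over from the previous chord and resolving down by step — a suspension.

Suspension.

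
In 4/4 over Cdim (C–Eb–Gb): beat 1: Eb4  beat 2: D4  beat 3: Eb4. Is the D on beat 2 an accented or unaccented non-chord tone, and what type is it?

Unaccented neighbor tone.

The harmony at that moment is C diminished triad (C, Eb, Gb); D4 is not a chord tone.
It is approached by step down from Eb4 and left by step up to Eb4.
Step away and step back to the same note — a neighbor tone (lower neighbor).
It falls on a weak beat, so it is unaccented.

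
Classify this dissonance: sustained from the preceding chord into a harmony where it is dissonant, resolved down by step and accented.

Suspension.

Approach: by preparation — the pitch is first a chord tone, then held (tied or repeated) while the harmony changes under it. Departure: down by step. Metric position: strong.
A prepared dissonance that resolves downward by step — a suspension. (The same figure resolving upward would be a retardation.)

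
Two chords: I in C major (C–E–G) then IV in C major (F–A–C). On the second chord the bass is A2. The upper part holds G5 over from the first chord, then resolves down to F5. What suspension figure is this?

7–6 suspension.

At the second chord the bass is A2. The suspended G5 lies a seventh above the bass; after resolving down by step to F5, the interval above the bass becomes a sixth.
Suspension figures are named by those two intervals: 7–6.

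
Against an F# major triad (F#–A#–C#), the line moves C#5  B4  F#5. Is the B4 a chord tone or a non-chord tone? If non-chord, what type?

Non-chord tone — an escape tone.

The harmony at that moment is F# major triad (F#, A#, C#); B4 is not a chord tone.
It is approached by step down from C#5 and left by leap up to F#5.
Step in, leap out — an escape tone.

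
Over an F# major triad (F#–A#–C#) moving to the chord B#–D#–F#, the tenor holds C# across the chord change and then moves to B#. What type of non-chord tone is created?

C# is a suspension.

The harmony at that moment is B# diminished triad (B#, D#, F#); C# is not a chord tone.
It is held over (the same pitch as the preceding C#) and left by step down to B#.
Held over from the previous chord and resolving down by step — a suspension.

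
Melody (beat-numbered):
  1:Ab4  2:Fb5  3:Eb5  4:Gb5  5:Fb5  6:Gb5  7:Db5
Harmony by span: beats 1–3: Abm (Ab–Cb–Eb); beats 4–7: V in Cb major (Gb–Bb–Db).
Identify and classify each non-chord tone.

Fb5 (beat 2) — appoggiatura; Fb5 (beat 5) — neighbor tone.

The harmony at that moment is Ab minor triad (Ab, Cb, Eb); Fb5 is not a chord tone.
It is approached by leap up from Ab4 and left by step down to Eb5.
Leap in, step out — an appoggiatura.
The harmony at that moment is Gb major triad (Gb, Bb, Db); Fb5 is not a chord tone.
It is approached by step down from Gb5 and left by step up to Gb5.
Step away and step back to the same note — a neighbor tone (lower neighbor).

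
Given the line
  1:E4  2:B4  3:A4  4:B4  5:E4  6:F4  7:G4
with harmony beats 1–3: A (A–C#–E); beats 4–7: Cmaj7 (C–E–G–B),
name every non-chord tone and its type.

The harmony at that moment is A major triad (A, C#, E); B4 is not a chord tone.
It is approached by leap up from E4 and left by step down to A4.
Leap in, step out — an appoggiatura.
The harmony at that moment is C major seventh chord (C, E, G, B); F4 is not a chord tone.
It is approached by step up from E4 and left by step up to G4.
Step in, step out in the same direction — a passing tone.

B4 (beat 2) — appoggiatura; F4 (beat 6) — passing tone.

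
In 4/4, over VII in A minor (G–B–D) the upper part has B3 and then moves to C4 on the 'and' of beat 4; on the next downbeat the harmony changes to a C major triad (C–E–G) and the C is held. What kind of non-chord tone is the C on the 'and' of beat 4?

Anticipation.

The harmony at that moment is G major triad (G, B, D); C4 is not a chord tone.
It is approached by step up from B3 and then sustained as the same pitch into the next harmony.
Arriving early and becoming a chord tone when the harmony changes — an anticipation.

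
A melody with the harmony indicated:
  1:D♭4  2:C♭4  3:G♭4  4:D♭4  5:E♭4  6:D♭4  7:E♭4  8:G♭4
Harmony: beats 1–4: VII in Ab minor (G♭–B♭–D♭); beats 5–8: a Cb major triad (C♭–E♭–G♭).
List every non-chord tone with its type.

The harmony at that moment is G♭ major triad (G♭, B♭, D♭); C♭4 is not a chord tone.
It is approached by step down from D♭4 and left by leap up to G♭4.
Step in, leap out — an escape tone.
The harmony at that moment is C♭ major triad (C♭, E♭, G♭); D♭4 is not a chord tone.
It is approached by step down from E♭4 and left by step up to E♭4.
Step away and step back to the same note — a neighbor tone (lower neighbor).

C♭4 (beat 2) — escape tone; D♭4 (beat 6) — neighbor tone.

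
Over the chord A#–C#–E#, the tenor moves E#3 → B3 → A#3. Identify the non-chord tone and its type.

B3 is an appoggiatura.

The harmony at that moment is A# minor triad (A#, C#, E#); B3 is not a chord tone.
It is approached by leap up from E#3 and left by step down to A#3.
Leap in, step out — an appoggiatura.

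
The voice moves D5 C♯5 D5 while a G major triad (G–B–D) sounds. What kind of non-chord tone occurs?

C♯5 is a neighbor tone.

The harmony at that moment is G major triad (G, B, D); C♯5 is not a chord tone.
It is approached by step down from D5 and left by step up to D5.
Step away and step back to the same note — a neighbor tone (lower neighbor).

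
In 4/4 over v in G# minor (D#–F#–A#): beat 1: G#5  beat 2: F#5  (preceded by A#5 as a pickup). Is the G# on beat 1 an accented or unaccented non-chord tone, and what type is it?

Accented passing tone.

The harmony at that moment is D# minor triad (D#, F#, A#); G#5 is not a chord tone.
It is approached by step down from A#5 and left by step down to F#5.
Step in, step out in the same direction — a passing tone.
It falls on the downbeat, so it is accented.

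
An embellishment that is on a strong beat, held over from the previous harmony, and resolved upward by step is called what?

Retardation.

Approach: by preparation — the pitch is first a chord tone, then held (tied or repeated) while the harmony changes under it. Departure: up by step. Metric position: strong.
A prepared dissonance that resolves upward by step — a retardation. (The same figure resolving downward would be a suspension.)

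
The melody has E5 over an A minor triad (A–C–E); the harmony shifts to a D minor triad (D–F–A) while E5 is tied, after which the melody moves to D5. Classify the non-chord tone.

The harmony at that moment is D minor triad (D, F, A); E5 is not a chord tone.
It is held over (the same pitch as the preceding E5) and left by step down to D5.
Held over from the previous chord and resolving down by step — a suspension.

E5 is a suspension.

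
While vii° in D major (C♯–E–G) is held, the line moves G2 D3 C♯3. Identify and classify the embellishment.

The harmony at that moment is C♯ diminished triad (C♯, E, G); D3 is not a chord tone.
It is approached by leap up from G2 and left by step down to C♯3.
Leap in, step out — an appoggiatura.

D3 is an appoggiatura.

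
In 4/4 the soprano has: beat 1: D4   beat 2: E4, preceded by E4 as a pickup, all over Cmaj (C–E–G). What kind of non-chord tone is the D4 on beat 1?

Lower neighbor tone.

The harmony at that moment is C major triad (C, E, G); D4 is not a chord tone.
It is approached by step down from E4 and left by step up to E4.
Step away and step back to the same note — a neighbor tone (lower neighbor).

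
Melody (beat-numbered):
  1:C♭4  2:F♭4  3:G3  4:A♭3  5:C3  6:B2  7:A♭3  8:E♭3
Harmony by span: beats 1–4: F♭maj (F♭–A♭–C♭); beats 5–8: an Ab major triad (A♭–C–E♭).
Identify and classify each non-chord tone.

G3 (beat 3) — appoggiatura; B2 (beat 6) — escape tone.

The harmony at that moment is F♭ major triad (F♭, A♭, C♭); G3 is not a chord tone.
It is approached by leap down from F♭4 and left by step up to A♭3.
Leap in, step out — an appoggiatura.
The harmony at that moment is A♭ major triad (A♭, C, E♭); B2 is not a chord tone.
It is approached by step down from C3 and left by leap up to A♭3.
Step in, leap out — an escape tone.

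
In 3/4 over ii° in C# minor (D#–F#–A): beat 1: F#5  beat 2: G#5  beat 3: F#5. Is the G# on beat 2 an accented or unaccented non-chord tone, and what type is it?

Unaccented neighbor tone.

The harmony at that moment is D# diminished triad (D#, F#, A); G#5 is not a chord tone.
It is approached by step up from F#5 and left by step down to F#5.
Step away and step back to the same note — a neighbor tone (upper neighbor).
It falls on a weak beat, so it is unaccented.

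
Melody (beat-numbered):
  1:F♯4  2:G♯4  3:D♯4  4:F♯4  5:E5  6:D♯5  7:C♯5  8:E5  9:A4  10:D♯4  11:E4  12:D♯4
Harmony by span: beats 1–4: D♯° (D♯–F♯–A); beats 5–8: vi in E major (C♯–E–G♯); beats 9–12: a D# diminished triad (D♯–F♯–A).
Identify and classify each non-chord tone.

The harmony at that moment is D♯ diminished triad (D♯, F♯, A); G♯4 is not a chord tone.
It is approached by step up from F♯4 and left by leap down to D♯4.
Step in, leap out — an escape tone.
The harmony at that moment is C♯ minor triad (C♯, E, G♯); D♯5 is not a chord tone.
It is approached by step down from E5 and left by step down to C♯5.
Step in, step out in the same direction — a passing tone.
The harmony at that moment is D♯ diminished triad (D♯, F♯, A); E4 is not a chord tone.
It is approached by step up from D♯4 and left by step down to D♯4.
Step away and step back to the same note — a neighbor tone (upper neighbor).

G♯4 (beat 2) — escape tone; D♯5 (beat 6) — passing tone; E4 (beat 11) — neighbor tone.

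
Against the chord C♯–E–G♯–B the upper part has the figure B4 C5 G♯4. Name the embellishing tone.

The harmony at that moment is C♯ minor seventh chord (C♯, E, G♯, B); C5 is not a chord tone.
It is approached by step up from B4 and left by leap down to G♯4.
Step in, leap out — an escape tone.

C5 is an escape tone.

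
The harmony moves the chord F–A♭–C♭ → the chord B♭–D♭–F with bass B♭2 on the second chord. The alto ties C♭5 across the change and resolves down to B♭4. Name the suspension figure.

At the second chord the bass is B♭2. The suspended C♭5 lies a ninth above the bass; after resolving down by step to B♭4, the interval above the bass becomes an octave.
Suspension figures are named by those two intervals: 9–8.

9–8 suspension.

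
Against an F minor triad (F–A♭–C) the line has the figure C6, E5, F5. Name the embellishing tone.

The harmony at that moment is F minor triad (F, A♭, C); E5 is not a chord tone.
It is approached by leap down from C6 and left by step up to F5.
Leap in, step out — an appoggiatura.

E5 is an appoggiatura.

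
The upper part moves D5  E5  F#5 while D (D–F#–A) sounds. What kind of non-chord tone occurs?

E5 is a passing tone.

The harmony at that moment is D major triad (D, F#, A); E5 is not a chord tone.
It is approached by step up from D5 and left by step up to F#5.
Step in, step out in the same direction — a passing tone.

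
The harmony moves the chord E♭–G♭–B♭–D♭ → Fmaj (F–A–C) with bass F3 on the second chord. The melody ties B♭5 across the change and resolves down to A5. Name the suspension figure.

4–3 suspension.

At the second chord the bass is F3. The suspended B♭5 lies a fourth above the bass; after resolving down by step to A5, the interval above the bass becomes a third.
Suspension figures are named by those two intervals: 4–3.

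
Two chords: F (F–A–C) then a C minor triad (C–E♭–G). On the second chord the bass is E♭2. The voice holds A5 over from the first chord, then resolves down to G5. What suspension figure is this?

4–3 suspension.

At the second chord the bass is E♭2. The suspended A5 lies a fourth above the bass; after resolving down by step to G5, the interval above the bass becomes a third.
Suspension figures are named by those two intervals: 4–3.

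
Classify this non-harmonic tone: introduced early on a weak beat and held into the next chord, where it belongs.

Anticipation.

Approach: ahead of the chord change (typically by step), so it is dissonant against the current harmony. Departure: none — the same pitch is restated or held and is a chord tone of the new harmony.
Dissonant first, consonant once the harmony catches up: the note simply arrives early — an anticipation. (The reverse timing, consonant first and dissonant after the change, would be a suspension or retardation.)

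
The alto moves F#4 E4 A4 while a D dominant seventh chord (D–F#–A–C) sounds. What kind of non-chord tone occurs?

The harmony at that moment is D dominant seventh chord (D, F#, A, C); E4 is not a chord tone.
It is approached by step down from F#4 and left by leap up to A4.
Step in, leap out — an escape tone.

E4 is an escape tone.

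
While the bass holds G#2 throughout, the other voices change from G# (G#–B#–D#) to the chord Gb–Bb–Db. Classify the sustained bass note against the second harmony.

Pedal tone (pedal point).

The harmony at that moment is Gb major triad (Gb, Bb, Db); G#2 is not a chord tone.
It is held over (the same pitch as the preceding G#2) and then sustained as the same pitch into the next harmony.
Sustained through a change of harmony — a pedal tone.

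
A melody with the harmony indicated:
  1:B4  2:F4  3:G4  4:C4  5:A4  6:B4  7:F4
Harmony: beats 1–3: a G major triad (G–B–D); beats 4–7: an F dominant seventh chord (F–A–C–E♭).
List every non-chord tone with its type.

The harmony at that moment is G major triad (G, B, D); F4 is not a chord tone.
It is approached by leap down from B4 and left by step up to G4.
Leap in, step out — an appoggiatura.
The harmony at that moment is F dominant seventh chord (F, A, C, E♭); B4 is not a chord tone.
It is approached by step up from A4 and left by leap down to F4.
Step in, leap out — an escape tone.

F4 (beat 2) — appoggiatura; B4 (beat 6) — escape tone.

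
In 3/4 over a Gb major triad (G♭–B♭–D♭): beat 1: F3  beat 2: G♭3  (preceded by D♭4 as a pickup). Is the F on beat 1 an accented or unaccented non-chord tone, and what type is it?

Accented appoggiatura.

The harmony at that moment is G♭ major triad (G♭, B♭, D♭); F3 is not a chord tone.
It is approached by leap down from D♭4 and left by step up to G♭3.
Leap in, step out — an appoggiatura.
It falls on the downbeat, so it is accented.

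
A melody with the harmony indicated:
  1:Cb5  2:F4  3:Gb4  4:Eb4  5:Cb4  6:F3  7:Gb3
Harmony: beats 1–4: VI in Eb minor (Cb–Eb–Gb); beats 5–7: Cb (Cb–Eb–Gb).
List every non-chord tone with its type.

F4 (beat 2) — appoggiatura; F3 (beat 6) — appoggiatura.

The harmony at that moment is Cb major triad (Cb, Eb, Gb); F4 is not a chord tone.
It is approached by leap down from Cb5 and left by step up to Gb4.
Leap in, step out — an appoggiatura.
The harmony at that moment is Cb major triad (Cb, Eb, Gb); F3 is not a chord tone.
It is approached by leap down from Cb4 and left by step up to Gb3.
Leap in, step out — an appoggiatura.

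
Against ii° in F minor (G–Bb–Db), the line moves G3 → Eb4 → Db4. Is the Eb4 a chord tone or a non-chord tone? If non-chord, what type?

Non-chord tone — an appoggiatura.

The harmony at that moment is G diminished triad (G, Bb, Db); Eb4 is not a chord tone.
It is approached by leap up from G3 and left by step down to Db4.
Leap in, step out — an appoggiatura.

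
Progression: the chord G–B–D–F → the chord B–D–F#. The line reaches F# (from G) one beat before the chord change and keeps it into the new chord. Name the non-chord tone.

The harmony at that moment is G dominant seventh chord (G, B, D, F); F# is not a chord tone.
It is approached by step down from G and then sustained as the same pitch into the next harmony.
Arriving early and becoming a chord tone when the harmony changes — an anticipation.

F# is an anticipation.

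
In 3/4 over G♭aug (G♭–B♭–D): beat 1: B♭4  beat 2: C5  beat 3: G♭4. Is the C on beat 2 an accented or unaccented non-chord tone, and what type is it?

The harmony at that moment is G♭ augmented triad (G♭, B♭, D); C5 is not a chord tone.
It is approached by step up from B♭4 and left by leap down to G♭4.
Step in, leap out — an escape tone.
It falls on a weak beat, so it is unaccented.

Unaccented escape tone.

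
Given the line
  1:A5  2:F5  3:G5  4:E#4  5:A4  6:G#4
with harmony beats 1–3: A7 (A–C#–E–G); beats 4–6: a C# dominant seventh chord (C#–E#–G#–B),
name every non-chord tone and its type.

F5 (beat 2) — appoggiatura; A4 (beat 5) — appoggiatura.

The harmony at that moment is A dominant seventh chord (A, C#, E, G); F5 is not a chord tone.
It is approached by leap down from A5 and left by step up to G5.
Leap in, step out — an appoggiatura.
The harmony at that moment is C# dominant seventh chord (C#, E#, G#, B); A4 is not a chord tone.
It is approached by leap up from E#4 and left by step down to G#4.
Leap in, step out — an appoggiatura.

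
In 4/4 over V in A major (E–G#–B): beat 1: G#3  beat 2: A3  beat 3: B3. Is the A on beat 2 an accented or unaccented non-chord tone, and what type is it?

Unaccented passing tone.

The harmony at that moment is E major triad (E, G#, B); A3 is not a chord tone.
It is approached by step up from G#3 and left by step up to B3.
Step in, step out in the same direction — a passing tone.
It falls on a weak beat, so it is unaccented.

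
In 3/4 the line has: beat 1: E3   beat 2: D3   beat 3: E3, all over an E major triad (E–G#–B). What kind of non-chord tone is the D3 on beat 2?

Lower neighbor tone.

The harmony at that moment is E major triad (E, G#, B); D3 is not a chord tone.
It is approached by step down from E3 and left by step up to E3.
Step away and step back to the same note — a neighbor tone (lower neighbor).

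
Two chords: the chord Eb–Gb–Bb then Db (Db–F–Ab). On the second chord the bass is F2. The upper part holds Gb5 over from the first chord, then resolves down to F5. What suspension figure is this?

9–8 suspension.

At the second chord the bass is F2. The suspended Gb5 lies a ninth above the bass; after resolving down by step to F5, the interval above the bass becomes an octave.
Suspension figures are named by those two intervals: 9–8.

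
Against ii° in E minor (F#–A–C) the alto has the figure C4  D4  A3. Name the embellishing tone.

The harmony at that moment is F# diminished triad (F#, A, C); D4 is not a chord tone.
It is approached by step up from C4 and left by leap down to A3.
Step in, leap out — an escape tone.

D4 is an escape tone.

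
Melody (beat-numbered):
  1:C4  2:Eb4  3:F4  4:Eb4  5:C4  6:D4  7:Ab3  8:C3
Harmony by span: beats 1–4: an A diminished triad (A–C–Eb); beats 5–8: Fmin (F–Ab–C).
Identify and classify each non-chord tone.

The harmony at that moment is A diminished triad (A, C, Eb); F4 is not a chord tone.
It is approached by step up from Eb4 and left by step down to Eb4.
Step away and step back to the same note — a neighbor tone (upper neighbor).
The harmony at that moment is F minor triad (F, Ab, C); D4 is not a chord tone.
It is approached by step up from C4 and left by leap down to Ab3.
Step in, leap out — an escape tone.

F4 (beat 3) — neighbor tone; D4 (beat 6) — escape tone.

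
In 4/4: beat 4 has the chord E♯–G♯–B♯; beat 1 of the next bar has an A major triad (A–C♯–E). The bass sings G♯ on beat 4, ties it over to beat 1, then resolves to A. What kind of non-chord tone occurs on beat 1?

Retardation.

The harmony at that moment is A major triad (A, C♯, E); G♯ is not a chord tone.
It is held over (the same pitch as the preceding G♯) and left by step up to A.
Held over from the previous chord and resolving up by step — a retardation.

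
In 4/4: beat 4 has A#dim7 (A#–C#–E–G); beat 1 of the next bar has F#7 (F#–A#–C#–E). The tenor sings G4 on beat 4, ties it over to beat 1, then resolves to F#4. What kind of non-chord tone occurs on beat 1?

The harmony at that moment is F# dominant seventh chord (F#, A#, C#, E); G4 is not a chord tone.
It is held over (the same pitch as the preceding G4) and left by step down to F#4.
Held over from the previous chord and resolving down by step — a suspension.

Suspension.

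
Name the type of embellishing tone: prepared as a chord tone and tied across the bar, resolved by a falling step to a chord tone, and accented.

Suspension.

Approach: by preparation — the pitch is first a chord tone, then held (tied or repeated) while the harmony changes under it. Departure: down by step. Metric position: strong.
A prepared dissonance that resolves downward by step — a suspension. (The same figure resolving upward would be a retardation.)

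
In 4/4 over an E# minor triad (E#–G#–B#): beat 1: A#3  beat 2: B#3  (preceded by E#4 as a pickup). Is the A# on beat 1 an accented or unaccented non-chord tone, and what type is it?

Accented appoggiatura.

The harmony at that moment is E# minor triad (E#, G#, B#); A#3 is not a chord tone.
It is approached by leap down from E#4 and left by step up to B#3.
Leap in, step out — an appoggiatura.
It falls on the downbeat, so it is accented.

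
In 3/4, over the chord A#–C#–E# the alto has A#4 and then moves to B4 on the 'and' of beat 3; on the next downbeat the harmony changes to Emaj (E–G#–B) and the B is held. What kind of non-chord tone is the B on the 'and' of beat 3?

Anticipation.

The harmony at that moment is A# minor triad (A#, C#, E#); B4 is not a chord tone.
It is approached by step up from A#4 and then sustained as the same pitch into the next harmony.
Arriving early and becoming a chord tone when the harmony changes — an anticipation.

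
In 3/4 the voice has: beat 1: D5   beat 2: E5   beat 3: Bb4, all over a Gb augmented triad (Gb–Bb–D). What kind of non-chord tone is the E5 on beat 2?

The harmony at that moment is Gb augmented triad (Gb, Bb, D); E5 is not a chord tone.
It is approached by step up from D5 and left by leap down to Bb4.
Step in, leap out, on a weak beat — an escape tone.

Escape tone.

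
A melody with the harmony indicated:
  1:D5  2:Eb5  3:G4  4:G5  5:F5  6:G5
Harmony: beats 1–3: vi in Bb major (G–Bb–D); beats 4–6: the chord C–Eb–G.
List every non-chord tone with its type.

Eb5 (beat 2) — escape tone; F5 (beat 5) — neighbor tone.

The harmony at that moment is G minor triad (G, Bb, D); Eb5 is not a chord tone.
It is approached by step up from D5 and left by leap down to G4.
Step in, leap out — an escape tone.
The harmony at that moment is C minor triad (C, Eb, G); F5 is not a chord tone.
It is approached by step down from G5 and left by step up to G5.
Step away and step back to the same note — a neighbor tone (lower neighbor).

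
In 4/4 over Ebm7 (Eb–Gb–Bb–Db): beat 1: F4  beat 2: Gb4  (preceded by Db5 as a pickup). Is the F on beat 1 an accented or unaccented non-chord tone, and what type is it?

The harmony at that moment is Eb minor seventh chord (Eb, Gb, Bb, Db); F4 is not a chord tone.
It is approached by leap down from Db5 and left by step up to Gb4.
Leap in, step out — an appoggiatura.
It falls on the downbeat, so it is accented.

Accented appoggiatura.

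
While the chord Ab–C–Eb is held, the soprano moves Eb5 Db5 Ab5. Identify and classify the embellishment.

The harmony at that moment is Ab major triad (Ab, C, Eb); Db5 is not a chord tone.
It is approached by step down from Eb5 and left by leap up to Ab5.
Step in, leap out — an escape tone.

Db5 is an escape tone.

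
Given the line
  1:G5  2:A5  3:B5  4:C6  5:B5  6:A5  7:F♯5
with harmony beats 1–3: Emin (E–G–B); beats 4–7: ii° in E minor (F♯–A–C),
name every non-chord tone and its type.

A5 (beat 2) — passing tone; B5 (beat 5) — passing tone.

The harmony at that moment is E minor triad (E, G, B); A5 is not a chord tone.
It is approached by step up from G5 and left by step up to B5.
Step in, step out in the same direction — a passing tone.
The harmony at that moment is F♯ diminished triad (F♯, A, C); B5 is not a chord tone.
It is approached by step down from C6 and left by step down to A5.
Step in, step out in the same direction — a passing tone.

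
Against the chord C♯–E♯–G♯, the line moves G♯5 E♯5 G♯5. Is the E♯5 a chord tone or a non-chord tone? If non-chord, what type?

Chord tone (the third of C# major triad).

C# major triad contains C♯, E♯, G♯; E♯ is the third, so it is a chord tone.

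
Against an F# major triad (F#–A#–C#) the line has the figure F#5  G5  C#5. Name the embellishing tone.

The harmony at that moment is F# major triad (F#, A#, C#); G5 is not a chord tone.
It is approached by step up from F#5 and left by leap down to C#5.
Step in, leap out — an escape tone.

G5 is an escape tone.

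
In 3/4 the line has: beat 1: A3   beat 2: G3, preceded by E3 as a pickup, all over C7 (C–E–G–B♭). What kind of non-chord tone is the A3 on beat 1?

The harmony at that moment is C dominant seventh chord (C, E, G, B♭); A3 is not a chord tone.
It is approached by leap up from E3 and left by step down to G3.
Leap in, step out, metrically accented — an appoggiatura.

Appoggiatura.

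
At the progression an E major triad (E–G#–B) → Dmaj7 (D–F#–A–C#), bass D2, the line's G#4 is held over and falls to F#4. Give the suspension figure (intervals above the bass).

4–3 suspension.

At the second chord the bass is D2. The suspended G#4 lies a fourth above the bass; after resolving down by step to F#4, the interval above the bass becomes a third.
Suspension figures are named by those two intervals: 4–3.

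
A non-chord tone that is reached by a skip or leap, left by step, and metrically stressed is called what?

Appoggiatura.

Approach: by leap. Departure: by step. Metric position: strong.
Leap in, step out, in a metrically strong position — an appoggiatura. (It is the mirror image of the escape tone, which steps in and leaps out from a weak position.)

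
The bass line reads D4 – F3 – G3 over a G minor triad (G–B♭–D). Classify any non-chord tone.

The harmony at that moment is G minor triad (G, B♭, D); F3 is not a chord tone.
It is approached by leap down from D4 and left by step up to G3.
Leap in, step out — an appoggiatura.

F3 is an appoggiatura.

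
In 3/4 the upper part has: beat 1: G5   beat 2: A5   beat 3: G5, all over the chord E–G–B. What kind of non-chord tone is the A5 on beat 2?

The harmony at that moment is E minor triad (E, G, B); A5 is not a chord tone.
It is approached by step up from G5 and left by step down to G5.
Step away and step back to the same note — a neighbor tone (upper neighbor).

Upper neighbor tone.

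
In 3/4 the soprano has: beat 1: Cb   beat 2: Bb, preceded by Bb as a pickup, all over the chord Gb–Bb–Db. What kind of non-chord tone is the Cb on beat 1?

The harmony at that moment is Gb major triad (Gb, Bb, Db); Cb is not a chord tone.
It is approached by step up from Bb and left by step down to Bb.
Step away and step back to the same note — a neighbor tone (upper neighbor).

Upper neighbor tone.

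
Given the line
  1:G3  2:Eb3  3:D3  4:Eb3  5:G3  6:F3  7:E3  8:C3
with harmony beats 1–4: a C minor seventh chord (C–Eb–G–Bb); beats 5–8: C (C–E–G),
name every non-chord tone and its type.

The harmony at that moment is C minor seventh chord (C, Eb, G, Bb); D3 is not a chord tone.
It is approached by step down from Eb3 and left by step up to Eb3.
Step away and step back to the same note — a neighbor tone (lower neighbor).
The harmony at that moment is C major triad (C, E, G); F3 is not a chord tone.
It is approached by step down from G3 and left by step down to E3.
Step in, step out in the same direction — a passing tone.

D3 (beat 3) — neighbor tone; F3 (beat 6) — passing tone.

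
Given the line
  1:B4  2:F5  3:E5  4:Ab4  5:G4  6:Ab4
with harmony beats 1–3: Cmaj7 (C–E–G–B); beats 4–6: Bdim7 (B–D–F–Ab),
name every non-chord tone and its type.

F5 (beat 2) — appoggiatura; G4 (beat 5) — neighbor tone.

The harmony at that moment is C major seventh chord (C, E, G, B); F5 is not a chord tone.
It is approached by leap up from B4 and left by step down to E5.
Leap in, step out — an appoggiatura.
The harmony at that moment is B diminished seventh chord (B, D, F, Ab); G4 is not a chord tone.
It is approached by step down from Ab4 and left by step up to Ab4.
Step away and step back to the same note — a neighbor tone (lower neighbor).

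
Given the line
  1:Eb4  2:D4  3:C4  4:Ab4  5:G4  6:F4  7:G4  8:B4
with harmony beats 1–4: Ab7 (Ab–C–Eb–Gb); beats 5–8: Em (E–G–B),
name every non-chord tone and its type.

The harmony at that moment is Ab dominant seventh chord (Ab, C, Eb, Gb); D4 is not a chord tone.
It is approached by step down from Eb4 and left by step down to C4.
Step in, step out in the same direction — a passing tone.
The harmony at that moment is E minor triad (E, G, B); F4 is not a chord tone.
It is approached by step down from G4 and left by step up to G4.
Step away and step back to the same note — a neighbor tone (lower neighbor).

D4 (beat 2) — passing tone; F4 (beat 6) — neighbor tone.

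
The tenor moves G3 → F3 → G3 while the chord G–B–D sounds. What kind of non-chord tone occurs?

The harmony at that moment is G major triad (G, B, D); F3 is not a chord tone.
It is approached by step down from G3 and left by step up to G3.
Step away and step back to the same note — a neighbor tone (lower neighbor).

F3 is a neighbor tone.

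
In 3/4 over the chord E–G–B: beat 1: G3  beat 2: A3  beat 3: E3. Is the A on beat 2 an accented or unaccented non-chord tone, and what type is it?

The harmony at that moment is E minor triad (E, G, B); A3 is not a chord tone.
It is approached by step up from G3 and left by leap down to E3.
Step in, leap out — an escape tone.
It falls on a weak beat, so it is unaccented.

Unaccented escape tone.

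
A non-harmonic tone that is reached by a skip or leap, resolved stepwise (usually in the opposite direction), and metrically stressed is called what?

Approach: by leap. Departure: by step. Metric position: strong.
Leap in, step out, in a metrically strong position — an appoggiatura. (It is the mirror image of the escape tone, which steps in and leaps out from a weak position.)

Appoggiatura.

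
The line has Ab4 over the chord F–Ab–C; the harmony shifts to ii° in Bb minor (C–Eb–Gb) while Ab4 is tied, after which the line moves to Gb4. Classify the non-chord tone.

The harmony at that moment is C diminished triad (C, Eb, Gb); Ab4 is not a chord tone.
It is held over (the same pitch as the preceding Ab4) and left by step down to Gb4.
Held over from the previous chord and resolving down by step — a suspension.

Ab4 is a suspension.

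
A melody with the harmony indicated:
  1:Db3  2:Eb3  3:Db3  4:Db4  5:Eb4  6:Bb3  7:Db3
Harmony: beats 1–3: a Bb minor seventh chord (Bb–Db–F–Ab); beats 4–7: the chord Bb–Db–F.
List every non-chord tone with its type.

The harmony at that moment is Bb minor seventh chord (Bb, Db, F, Ab); Eb3 is not a chord tone.
It is approached by step up from Db3 and left by step down to Db3.
Step away and step back to the same note — a neighbor tone (upper neighbor).
The harmony at that moment is Bb minor triad (Bb, Db, F); Eb4 is not a chord tone.
It is approached by step up from Db4 and left by leap down to Bb3.
Step in, leap out — an escape tone.

Eb3 (beat 2) — neighbor tone; Eb4 (beat 5) — escape tone.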